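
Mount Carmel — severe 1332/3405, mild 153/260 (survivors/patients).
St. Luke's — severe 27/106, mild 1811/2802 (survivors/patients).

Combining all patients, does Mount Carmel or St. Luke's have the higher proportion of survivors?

St. Luke's

Severe: Mount Carmel 1332/3405 = 39.1%, St. Luke's 27/106 = 25.5% → Mount Carmel
Mild: Mount Carmel 153/260 = 58.8%, St. Luke's 1811/2802 = 64.6% → St. Luke's
Overall: Mount Carmel 1485/3665 = 40.5%, St. Luke's 1838/2908 = 63.2% → St. Luke's
(Neither sweeps every case group, but St. Luke's has the higher pooled rate.)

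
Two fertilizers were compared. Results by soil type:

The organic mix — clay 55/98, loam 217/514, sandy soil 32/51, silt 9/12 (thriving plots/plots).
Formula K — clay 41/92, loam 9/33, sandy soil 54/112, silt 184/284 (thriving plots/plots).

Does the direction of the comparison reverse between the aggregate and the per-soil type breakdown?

Clay: the organic mix 55/98 = 56.1%, Formula K 41/92 = 44.6% → the organic mix
Loam: the organic mix 217/514 = 42.2%, Formula K 9/33 = 27.3% → the organic mix
Sandy soil: the organic mix 32/51 = 62.7%, Formula K 54/112 = 48.2% → the organic mix
Silt: the organic mix 9/12 = 75.0%, Formula K 184/284 = 64.8% → the organic mix
Overall: the organic mix 313/675 = 46.4%, Formula K 288/521 = 55.3% → Formula K
The organic mix wins each soil group but Formula K wins overall — the comparison reverses. The organic mix's plots skew toward loam, which has a lower base rate.

Yes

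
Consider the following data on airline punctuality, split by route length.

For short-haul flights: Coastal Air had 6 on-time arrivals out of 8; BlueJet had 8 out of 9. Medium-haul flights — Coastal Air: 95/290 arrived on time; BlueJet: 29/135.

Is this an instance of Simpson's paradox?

No

Short-haul: Coastal Air 6/8 = 75.0%, BlueJet 8/9 = 88.9% → BlueJet
Medium-haul: Coastal Air 95/290 = 32.8%, BlueJet 29/135 = 21.5% → Coastal Air
Overall: Coastal Air 101/298 = 33.9%, BlueJet 37/144 = 25.7% → Coastal Air
Neither sweeps: Coastal Air wins 1 of 2 groups, BlueJet wins 1. Coastal Air wins overall but not every group — no Simpson reversal.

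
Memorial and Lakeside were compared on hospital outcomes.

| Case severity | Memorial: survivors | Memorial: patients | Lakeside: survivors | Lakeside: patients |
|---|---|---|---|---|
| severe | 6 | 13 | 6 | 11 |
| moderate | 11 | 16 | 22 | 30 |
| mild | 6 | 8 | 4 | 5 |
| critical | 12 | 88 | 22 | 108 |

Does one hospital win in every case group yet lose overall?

Severe: Memorial 6/13 = 46.2%, Lakeside 6/11 = 54.5% → Lakeside
Moderate: Memorial 11/16 = 68.8%, Lakeside 22/30 = 73.3% → Lakeside
Mild: Memorial 6/8 = 75.0%, Lakeside 4/5 = 80.0% → Lakeside
Critical: Memorial 12/88 = 13.6%, Lakeside 22/108 = 20.4% → Lakeside
Overall: Memorial 35/125 = 28.0%, Lakeside 54/154 = 35.1% → Lakeside
Lakeside wins overall and in every case group — no reversal.

No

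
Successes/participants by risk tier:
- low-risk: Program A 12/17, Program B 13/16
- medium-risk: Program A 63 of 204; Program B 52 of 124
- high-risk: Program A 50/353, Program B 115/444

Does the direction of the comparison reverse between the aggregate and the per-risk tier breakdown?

Low-risk: Program A 12/17 = 70.6%, Program B 13/16 = 81.2% → Program B
Medium-risk: Program A 63/204 = 30.9%, Program B 52/124 = 41.9% → Program B
High-risk: Program A 50/353 = 14.2%, Program B 115/444 = 25.9% → Program B
Overall: Program A 125/574 = 21.8%, Program B 180/584 = 30.8% → Program B
Program B wins overall and in every risk group — no reversal.

No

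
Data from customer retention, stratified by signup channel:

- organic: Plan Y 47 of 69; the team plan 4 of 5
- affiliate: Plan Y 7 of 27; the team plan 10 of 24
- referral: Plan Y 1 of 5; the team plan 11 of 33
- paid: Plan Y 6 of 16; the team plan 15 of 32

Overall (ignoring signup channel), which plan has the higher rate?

Organic: Plan Y 47/69 = 68.1%, the team plan 4/5 = 80.0% → the team plan
Affiliate: Plan Y 7/27 = 25.9%, the team plan 10/24 = 41.7% → the team plan
Referral: Plan Y 1/5 = 20.0%, the team plan 11/33 = 33.3% → the team plan
Paid: Plan Y 6/16 = 37.5%, the team plan 15/32 = 46.9% → the team plan
Overall: Plan Y 61/117 = 52.1%, the team plan 40/94 = 42.6% → Plan Y
(The team plan wins every signup group but Plan Y wins overall — the team plan's customers skew toward the low-rate referral group.)

Plan Y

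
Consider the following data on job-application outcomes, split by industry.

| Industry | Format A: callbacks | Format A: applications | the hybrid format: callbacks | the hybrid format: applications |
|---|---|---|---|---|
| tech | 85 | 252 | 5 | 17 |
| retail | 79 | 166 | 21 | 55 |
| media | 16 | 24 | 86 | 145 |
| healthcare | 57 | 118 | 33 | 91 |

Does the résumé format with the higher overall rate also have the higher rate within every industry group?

Tech: Format A 85/252 = 33.7%, the hybrid format 5/17 = 29.4% → Format A
Retail: Format A 79/166 = 47.6%, the hybrid format 21/55 = 38.2% → Format A
Media: Format A 16/24 = 66.7%, the hybrid format 86/145 = 59.3% → Format A
Healthcare: Format A 57/118 = 48.3%, the hybrid format 33/91 = 36.3% → Format A
Overall: Format A 237/560 = 42.3%, the hybrid format 145/308 = 47.1% → the hybrid format
Format A wins each industry group but the hybrid format wins overall — the comparison reverses. Format A's applications skew toward tech, which has a lower base rate.

No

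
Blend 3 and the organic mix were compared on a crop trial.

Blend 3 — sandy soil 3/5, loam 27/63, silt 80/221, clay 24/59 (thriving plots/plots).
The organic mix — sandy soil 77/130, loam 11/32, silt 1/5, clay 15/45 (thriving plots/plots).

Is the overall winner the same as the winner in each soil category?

No

Sandy soil: Blend 3 3/5 = 60.0%, the organic mix 77/130 = 59.2% → Blend 3
Loam: Blend 3 27/63 = 42.9%, the organic mix 11/32 = 34.4% → Blend 3
Silt: Blend 3 80/221 = 36.2%, the organic mix 1/5 = 20.0% → Blend 3
Clay: Blend 3 24/59 = 40.7%, the organic mix 15/45 = 33.3% → Blend 3
Overall: Blend 3 134/348 = 38.5%, the organic mix 104/212 = 49.1% → the organic mix
Blend 3 wins each soil group but the organic mix wins overall — the comparison reverses. Blend 3's plots skew toward silt, which has a lower base rate.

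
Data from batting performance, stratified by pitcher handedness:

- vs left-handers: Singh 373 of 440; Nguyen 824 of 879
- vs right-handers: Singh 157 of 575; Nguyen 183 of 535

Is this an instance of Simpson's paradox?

No

Vs left-handers: Singh 373/440 = 84.8%, Nguyen 824/879 = 93.7% → Nguyen
Vs right-handers: Singh 157/575 = 27.3%, Nguyen 183/535 = 34.2% → Nguyen
Overall: Singh 530/1015 = 52.2%, Nguyen 1007/1414 = 71.2% → Nguyen
Nguyen wins overall and in every pitcher group — no reversal.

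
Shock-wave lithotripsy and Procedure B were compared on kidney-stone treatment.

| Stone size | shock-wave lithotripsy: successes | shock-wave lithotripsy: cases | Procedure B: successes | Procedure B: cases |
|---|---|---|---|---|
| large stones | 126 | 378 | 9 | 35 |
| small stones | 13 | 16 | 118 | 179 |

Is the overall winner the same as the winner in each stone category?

Large stones: shock-wave lithotripsy 126/378 = 33.3%, Procedure B 9/35 = 25.7% → shock-wave lithotripsy
Small stones: shock-wave lithotripsy 13/16 = 81.2%, Procedure B 118/179 = 65.9% → shock-wave lithotripsy
Overall: shock-wave lithotripsy 139/394 = 35.3%, Procedure B 127/214 = 59.3% → Procedure B
Shock-wave lithotripsy wins each stone group but Procedure B wins overall — the comparison reverses. Shock-wave lithotripsy's cases skew toward large stones, which has a lower base rate.

No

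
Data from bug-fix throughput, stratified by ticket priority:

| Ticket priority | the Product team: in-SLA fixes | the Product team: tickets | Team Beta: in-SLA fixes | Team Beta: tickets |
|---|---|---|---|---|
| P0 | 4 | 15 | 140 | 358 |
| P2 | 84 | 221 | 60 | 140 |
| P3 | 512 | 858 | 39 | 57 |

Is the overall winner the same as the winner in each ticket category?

P0: the Product team 4/15 = 26.7%, Team Beta 140/358 = 39.1% → Team Beta
P2: the Product team 84/221 = 38.0%, Team Beta 60/140 = 42.9% → Team Beta
P3: the Product team 512/858 = 59.7%, Team Beta 39/57 = 68.4% → Team Beta
Overall: the Product team 600/1094 = 54.8%, Team Beta 239/555 = 43.1% → the Product team
Team Beta wins each ticket group but the Product team wins overall — the comparison reverses. Team Beta's tickets skew toward P0, which has a lower base rate.

No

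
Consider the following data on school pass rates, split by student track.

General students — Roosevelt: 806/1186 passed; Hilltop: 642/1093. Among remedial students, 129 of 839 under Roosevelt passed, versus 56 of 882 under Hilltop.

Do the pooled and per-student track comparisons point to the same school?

General: Roosevelt 806/1186 = 68.0%, Hilltop 642/1093 = 58.7% → Roosevelt
Remedial: Roosevelt 129/839 = 15.4%, Hilltop 56/882 = 6.3% → Roosevelt
Overall: Roosevelt 935/2025 = 46.2%, Hilltop 698/1975 = 35.3% → Roosevelt
Roosevelt wins overall and in every student group — no reversal.

Yes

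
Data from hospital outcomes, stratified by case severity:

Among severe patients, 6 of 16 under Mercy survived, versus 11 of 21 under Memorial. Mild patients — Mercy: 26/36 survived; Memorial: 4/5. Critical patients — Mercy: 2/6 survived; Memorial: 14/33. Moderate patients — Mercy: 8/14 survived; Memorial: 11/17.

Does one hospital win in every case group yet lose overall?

Severe: Mercy 6/16 = 37.5%, Memorial 11/21 = 52.4% → Memorial
Mild: Mercy 26/36 = 72.2%, Memorial 4/5 = 80.0% → Memorial
Critical: Mercy 2/6 = 33.3%, Memorial 14/33 = 42.4% → Memorial
Moderate: Mercy 8/14 = 57.1%, Memorial 11/17 = 64.7% → Memorial
Overall: Mercy 42/72 = 58.3%, Memorial 40/76 = 52.6% → Mercy
Memorial wins each case group but Mercy wins overall — the comparison reverses. Memorial's patients skew toward critical, which has a lower base rate.

Yes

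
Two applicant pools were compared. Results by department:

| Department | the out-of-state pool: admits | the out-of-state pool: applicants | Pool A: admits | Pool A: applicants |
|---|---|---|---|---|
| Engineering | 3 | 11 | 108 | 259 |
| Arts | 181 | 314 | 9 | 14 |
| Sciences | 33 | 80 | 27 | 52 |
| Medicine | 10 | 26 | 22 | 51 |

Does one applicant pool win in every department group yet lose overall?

Yes

Engineering: the out-of-state pool 3/11 = 27.3%, Pool A 108/259 = 41.7% → Pool A
Arts: the out-of-state pool 181/314 = 57.6%, Pool A 9/14 = 64.3% → Pool A
Sciences: the out-of-state pool 33/80 = 41.2%, Pool A 27/52 = 51.9% → Pool A
Medicine: the out-of-state pool 10/26 = 38.5%, Pool A 22/51 = 43.1% → Pool A
Overall: the out-of-state pool 227/431 = 52.7%, Pool A 166/376 = 44.1% → the out-of-state pool
Pool A wins each department group but the out-of-state pool wins overall — the comparison reverses. Pool A's applicants skew toward Engineering, which has a lower base rate.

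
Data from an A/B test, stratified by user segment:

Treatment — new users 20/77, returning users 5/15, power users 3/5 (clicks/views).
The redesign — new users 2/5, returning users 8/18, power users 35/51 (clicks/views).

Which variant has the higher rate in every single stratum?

New users: Treatment 20/77 = 26.0%, the redesign 2/5 = 40.0% → the redesign
Returning users: Treatment 5/15 = 33.3%, the redesign 8/18 = 44.4% → the redesign
Power users: Treatment 3/5 = 60.0%, the redesign 35/51 = 68.6% → the redesign
The redesign has the higher rate in all 3 groups.

the redesign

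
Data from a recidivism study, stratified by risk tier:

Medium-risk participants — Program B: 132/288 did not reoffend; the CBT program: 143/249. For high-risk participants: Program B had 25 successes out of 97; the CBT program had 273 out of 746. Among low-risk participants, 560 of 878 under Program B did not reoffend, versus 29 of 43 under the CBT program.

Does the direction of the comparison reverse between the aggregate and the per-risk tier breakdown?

Medium-risk: Program B 132/288 = 45.8%, the CBT program 143/249 = 57.4% → the CBT program
High-risk: Program B 25/97 = 25.8%, the CBT program 273/746 = 36.6% → the CBT program
Low-risk: Program B 560/878 = 63.8%, the CBT program 29/43 = 67.4% → the CBT program
Overall: Program B 717/1263 = 56.8%, the CBT program 445/1038 = 42.9% → Program B
The CBT program wins each risk group but Program B wins overall — the comparison reverses. The CBT program's participants skew toward high-risk, which has a lower base rate.

Yes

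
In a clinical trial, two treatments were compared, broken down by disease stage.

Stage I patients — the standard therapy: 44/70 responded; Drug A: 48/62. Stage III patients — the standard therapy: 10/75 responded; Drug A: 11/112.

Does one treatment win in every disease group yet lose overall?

Stage I: the standard therapy 44/70 = 62.9%, Drug A 48/62 = 77.4% → Drug A
Stage III: the standard therapy 10/75 = 13.3%, Drug A 11/112 = 9.8% → the standard therapy
Overall: the standard therapy 54/145 = 37.2%, Drug A 59/174 = 33.9% → the standard therapy
Neither sweeps: the standard therapy wins 1 of 2 groups, Drug A wins 1. The standard therapy wins overall but not every group — no Simpson reversal.

No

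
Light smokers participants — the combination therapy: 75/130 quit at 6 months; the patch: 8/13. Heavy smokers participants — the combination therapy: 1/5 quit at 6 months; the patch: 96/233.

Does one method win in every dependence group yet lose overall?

Yes

Light smokers: the combination therapy 75/130 = 57.7%, the patch 8/13 = 61.5% → the patch
Heavy smokers: the combination therapy 1/5 = 20.0%, the patch 96/233 = 41.2% → the patch
Overall: the combination therapy 76/135 = 56.3%, the patch 104/246 = 42.3% → the combination therapy
The patch wins each dependence group but the combination therapy wins overall — the comparison reverses. The patch's participants skew toward heavy smokers, which has a lower base rate.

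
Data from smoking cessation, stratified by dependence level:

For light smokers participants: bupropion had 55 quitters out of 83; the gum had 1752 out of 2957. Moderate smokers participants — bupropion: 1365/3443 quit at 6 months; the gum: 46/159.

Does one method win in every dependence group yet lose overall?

Light smokers: bupropion 55/83 = 66.3%, the gum 1752/2957 = 59.2% → bupropion
Moderate smokers: bupropion 1365/3443 = 39.6%, the gum 46/159 = 28.9% → bupropion
Overall: bupropion 1420/3526 = 40.3%, the gum 1798/3116 = 57.7% → the gum
Bupropion wins each dependence group but the gum wins overall — the comparison reverses. Bupropion's participants skew toward moderate smokers, which has a lower base rate.

Yes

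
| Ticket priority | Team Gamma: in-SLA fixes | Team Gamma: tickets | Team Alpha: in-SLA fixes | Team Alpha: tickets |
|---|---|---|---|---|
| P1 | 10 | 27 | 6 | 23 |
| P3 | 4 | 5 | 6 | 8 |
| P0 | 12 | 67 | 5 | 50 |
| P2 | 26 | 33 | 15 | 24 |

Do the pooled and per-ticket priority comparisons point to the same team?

P1: Team Gamma 10/27 = 37.0%, Team Alpha 6/23 = 26.1% → Team Gamma
P3: Team Gamma 4/5 = 80.0%, Team Alpha 6/8 = 75.0% → Team Gamma
P0: Team Gamma 12/67 = 17.9%, Team Alpha 5/50 = 10.0% → Team Gamma
P2: Team Gamma 26/33 = 78.8%, Team Alpha 15/24 = 62.5% → Team Gamma
Overall: Team Gamma 52/132 = 39.4%, Team Alpha 32/105 = 30.5% → Team Gamma
Team Gamma wins overall and in every ticket group — no reversal.

Yes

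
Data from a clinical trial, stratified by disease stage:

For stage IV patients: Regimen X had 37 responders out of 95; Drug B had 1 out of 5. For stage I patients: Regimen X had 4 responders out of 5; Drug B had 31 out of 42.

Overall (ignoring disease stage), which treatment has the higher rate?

Stage IV: Regimen X 37/95 = 38.9%, Drug B 1/5 = 20.0% → Regimen X
Stage I: Regimen X 4/5 = 80.0%, Drug B 31/42 = 73.8% → Regimen X
Overall: Regimen X 41/100 = 41.0%, Drug B 32/47 = 68.1% → Drug B
(Regimen X wins every disease group but Drug B wins overall — Regimen X's patients skew toward the low-rate stage IV group.)

Drug B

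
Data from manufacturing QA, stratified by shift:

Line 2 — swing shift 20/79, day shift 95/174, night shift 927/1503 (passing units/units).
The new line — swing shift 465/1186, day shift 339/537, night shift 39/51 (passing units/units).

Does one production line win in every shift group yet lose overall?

Yes

Swing shift: Line 2 20/79 = 25.3%, the new line 465/1186 = 39.2% → the new line
Day shift: Line 2 95/174 = 54.6%, the new line 339/537 = 63.1% → the new line
Night shift: Line 2 927/1503 = 61.7%, the new line 39/51 = 76.5% → the new line
Overall: Line 2 1042/1756 = 59.3%, the new line 843/1774 = 47.5% → Line 2
The new line wins each shift group but Line 2 wins overall — the comparison reverses. The new line's units skew toward swing shift, which has a lower base rate.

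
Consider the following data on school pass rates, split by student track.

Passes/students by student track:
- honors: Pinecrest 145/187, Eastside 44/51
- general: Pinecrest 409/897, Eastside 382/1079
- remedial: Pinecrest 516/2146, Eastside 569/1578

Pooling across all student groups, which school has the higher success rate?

Eastside

Honors: Pinecrest 145/187 = 77.5%, Eastside 44/51 = 86.3% → Eastside
General: Pinecrest 409/897 = 45.6%, Eastside 382/1079 = 35.4% → Pinecrest
Remedial: Pinecrest 516/2146 = 24.0%, Eastside 569/1578 = 36.1% → Eastside
Overall: Pinecrest 1070/3230 = 33.1%, Eastside 995/2708 = 36.7% → Eastside
(Neither sweeps every student group, but Eastside has the higher pooled rate.)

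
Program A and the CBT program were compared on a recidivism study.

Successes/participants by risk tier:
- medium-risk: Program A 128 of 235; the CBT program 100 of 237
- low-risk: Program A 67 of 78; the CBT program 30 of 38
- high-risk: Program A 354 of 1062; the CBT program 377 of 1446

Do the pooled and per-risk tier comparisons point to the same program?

Yes

Medium-risk: Program A 128/235 = 54.5%, the CBT program 100/237 = 42.2% → Program A
Low-risk: Program A 67/78 = 85.9%, the CBT program 30/38 = 78.9% → Program A
High-risk: Program A 354/1062 = 33.3%, the CBT program 377/1446 = 26.1% → Program A
Overall: Program A 549/1375 = 39.9%, the CBT program 507/1721 = 29.5% → Program A
Program A wins overall and in every risk group — no reversal.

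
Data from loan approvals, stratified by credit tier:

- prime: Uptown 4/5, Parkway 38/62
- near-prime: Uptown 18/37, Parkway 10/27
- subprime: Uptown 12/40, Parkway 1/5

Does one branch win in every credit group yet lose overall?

Prime: Uptown 4/5 = 80.0%, Parkway 38/62 = 61.3% → Uptown
Near-prime: Uptown 18/37 = 48.6%, Parkway 10/27 = 37.0% → Uptown
Subprime: Uptown 12/40 = 30.0%, Parkway 1/5 = 20.0% → Uptown
Overall: Uptown 34/82 = 41.5%, Parkway 49/94 = 52.1% → Parkway
Uptown wins each credit group but Parkway wins overall — the comparison reverses. Uptown's applications skew toward subprime, which has a lower base rate.

Yes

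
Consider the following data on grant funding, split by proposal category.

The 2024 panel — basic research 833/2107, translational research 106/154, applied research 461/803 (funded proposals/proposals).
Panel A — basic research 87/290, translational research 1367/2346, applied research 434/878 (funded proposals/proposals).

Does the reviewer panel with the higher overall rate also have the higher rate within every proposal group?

Basic research: the 2024 panel 833/2107 = 39.5%, Panel A 87/290 = 30.0% → the 2024 panel
Translational research: the 2024 panel 106/154 = 68.8%, Panel A 1367/2346 = 58.3% → the 2024 panel
Applied research: the 2024 panel 461/803 = 57.4%, Panel A 434/878 = 49.4% → the 2024 panel
Overall: the 2024 panel 1400/3064 = 45.7%, Panel A 1888/3514 = 53.7% → Panel A
The 2024 panel wins each proposal group but Panel A wins overall — the comparison reverses. The 2024 panel's proposals skew toward basic research, which has a lower base rate.

No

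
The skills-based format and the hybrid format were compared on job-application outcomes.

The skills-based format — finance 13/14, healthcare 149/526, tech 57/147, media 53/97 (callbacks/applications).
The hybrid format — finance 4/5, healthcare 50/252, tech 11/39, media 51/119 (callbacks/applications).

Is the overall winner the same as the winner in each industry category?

Finance: the skills-based format 13/14 = 92.9%, the hybrid format 4/5 = 80.0% → the skills-based format
Healthcare: the skills-based format 149/526 = 28.3%, the hybrid format 50/252 = 19.8% → the skills-based format
Tech: the skills-based format 57/147 = 38.8%, the hybrid format 11/39 = 28.2% → the skills-based format
Media: the skills-based format 53/97 = 54.6%, the hybrid format 51/119 = 42.9% → the skills-based format
Overall: the skills-based format 272/784 = 34.7%, the hybrid format 116/415 = 28.0% → the skills-based format
The skills-based format wins overall and in every industry group — no reversal.

Yes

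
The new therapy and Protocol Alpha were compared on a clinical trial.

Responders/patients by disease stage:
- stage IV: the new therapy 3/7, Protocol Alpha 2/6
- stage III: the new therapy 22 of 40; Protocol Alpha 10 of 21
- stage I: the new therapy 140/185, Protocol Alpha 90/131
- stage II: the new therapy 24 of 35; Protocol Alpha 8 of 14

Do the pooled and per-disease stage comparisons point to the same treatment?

Stage IV: the new therapy 3/7 = 42.9%, Protocol Alpha 2/6 = 33.3% → the new therapy
Stage III: the new therapy 22/40 = 55.0%, Protocol Alpha 10/21 = 47.6% → the new therapy
Stage I: the new therapy 140/185 = 75.7%, Protocol Alpha 90/131 = 68.7% → the new therapy
Stage II: the new therapy 24/35 = 68.6%, Protocol Alpha 8/14 = 57.1% → the new therapy
Overall: the new therapy 189/267 = 70.8%, Protocol Alpha 110/172 = 64.0% → the new therapy
The new therapy wins overall and in every disease group — no reversal.

Yes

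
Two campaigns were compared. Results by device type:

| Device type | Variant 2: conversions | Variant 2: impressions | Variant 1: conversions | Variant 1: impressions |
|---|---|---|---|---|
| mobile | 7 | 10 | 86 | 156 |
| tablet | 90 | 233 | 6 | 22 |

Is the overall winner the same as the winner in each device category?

Mobile: Variant 2 7/10 = 70.0%, Variant 1 86/156 = 55.1% → Variant 2
Tablet: Variant 2 90/233 = 38.6%, Variant 1 6/22 = 27.3% → Variant 2
Overall: Variant 2 97/243 = 39.9%, Variant 1 92/178 = 51.7% → Variant 1
Variant 2 wins each device group but Variant 1 wins overall — the comparison reverses. Variant 2's impressions skew toward tablet, which has a lower base rate.

No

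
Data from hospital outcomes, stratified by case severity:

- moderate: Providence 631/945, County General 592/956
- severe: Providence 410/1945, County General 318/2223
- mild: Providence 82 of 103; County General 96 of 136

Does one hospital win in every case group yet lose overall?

No

Moderate: Providence 631/945 = 66.8%, County General 592/956 = 61.9% → Providence
Severe: Providence 410/1945 = 21.1%, County General 318/2223 = 14.3% → Providence
Mild: Providence 82/103 = 79.6%, County General 96/136 = 70.6% → Providence
Overall: Providence 1123/2993 = 37.5%, County General 1006/3315 = 30.3% → Providence
Providence wins overall and in every case group — no reversal.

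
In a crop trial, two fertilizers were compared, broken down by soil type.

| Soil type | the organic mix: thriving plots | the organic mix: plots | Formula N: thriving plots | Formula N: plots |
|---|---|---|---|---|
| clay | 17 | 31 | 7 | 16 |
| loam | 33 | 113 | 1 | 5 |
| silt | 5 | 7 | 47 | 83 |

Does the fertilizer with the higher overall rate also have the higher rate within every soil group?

Clay: the organic mix 17/31 = 54.8%, Formula N 7/16 = 43.8% → the organic mix
Loam: the organic mix 33/113 = 29.2%, Formula N 1/5 = 20.0% → the organic mix
Silt: the organic mix 5/7 = 71.4%, Formula N 47/83 = 56.6% → the organic mix
Overall: the organic mix 55/151 = 36.4%, Formula N 55/104 = 52.9% → Formula N
The organic mix wins each soil group but Formula N wins overall — the comparison reverses. The organic mix's plots skew toward loam, which has a lower base rate.

No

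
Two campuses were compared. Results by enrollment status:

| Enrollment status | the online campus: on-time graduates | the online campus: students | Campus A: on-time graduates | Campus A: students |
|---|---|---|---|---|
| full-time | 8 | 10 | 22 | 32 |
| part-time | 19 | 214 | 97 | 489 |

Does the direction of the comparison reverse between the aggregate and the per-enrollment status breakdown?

No

Full-time: the online campus 8/10 = 80.0%, Campus A 22/32 = 68.8% → the online campus
Part-time: the online campus 19/214 = 8.9%, Campus A 97/489 = 19.8% → Campus A
Overall: the online campus 27/224 = 12.1%, Campus A 119/521 = 22.8% → Campus A
Neither sweeps: the online campus wins 1 of 2 groups, Campus A wins 1. Campus A wins overall but not every group — no Simpson reversal.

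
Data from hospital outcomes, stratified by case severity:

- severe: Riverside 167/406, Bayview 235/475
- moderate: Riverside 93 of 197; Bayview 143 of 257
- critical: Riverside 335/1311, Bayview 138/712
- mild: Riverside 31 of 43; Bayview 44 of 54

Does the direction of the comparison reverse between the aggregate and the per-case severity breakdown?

No

Severe: Riverside 167/406 = 41.1%, Bayview 235/475 = 49.5% → Bayview
Moderate: Riverside 93/197 = 47.2%, Bayview 143/257 = 55.6% → Bayview
Critical: Riverside 335/1311 = 25.6%, Bayview 138/712 = 19.4% → Riverside
Mild: Riverside 31/43 = 72.1%, Bayview 44/54 = 81.5% → Bayview
Overall: Riverside 626/1957 = 32.0%, Bayview 560/1498 = 37.4% → Bayview
Neither sweeps: Riverside wins 1 of 4 groups, Bayview wins 3. Bayview wins overall but not every group — no Simpson reversal.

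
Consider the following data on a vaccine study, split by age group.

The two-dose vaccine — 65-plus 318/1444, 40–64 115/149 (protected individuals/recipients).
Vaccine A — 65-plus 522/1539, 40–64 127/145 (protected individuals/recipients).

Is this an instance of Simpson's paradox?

65-plus: the two-dose vaccine 318/1444 = 22.0%, Vaccine A 522/1539 = 33.9% → Vaccine A
40–64: the two-dose vaccine 115/149 = 77.2%, Vaccine A 127/145 = 87.6% → Vaccine A
Overall: the two-dose vaccine 433/1593 = 27.2%, Vaccine A 649/1684 = 38.5% → Vaccine A
Vaccine A wins overall and in every age group — no reversal.

No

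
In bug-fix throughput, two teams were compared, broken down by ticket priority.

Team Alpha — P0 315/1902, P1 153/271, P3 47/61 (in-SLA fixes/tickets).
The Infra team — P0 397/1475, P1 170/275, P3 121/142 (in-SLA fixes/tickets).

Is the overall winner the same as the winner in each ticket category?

Yes

P0: Team Alpha 315/1902 = 16.6%, the Infra team 397/1475 = 26.9% → the Infra team
P1: Team Alpha 153/271 = 56.5%, the Infra team 170/275 = 61.8% → the Infra team
P3: Team Alpha 47/61 = 77.0%, the Infra team 121/142 = 85.2% → the Infra team
Overall: Team Alpha 515/2234 = 23.1%, the Infra team 688/1892 = 36.4% → the Infra team
The Infra team wins overall and in every ticket group — no reversal.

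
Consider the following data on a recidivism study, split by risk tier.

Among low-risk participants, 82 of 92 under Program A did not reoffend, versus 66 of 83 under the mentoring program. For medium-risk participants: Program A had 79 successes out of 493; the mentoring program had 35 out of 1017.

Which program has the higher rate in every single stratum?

Program A

Low-risk: Program A 82/92 = 89.1%, the mentoring program 66/83 = 79.5% → Program A
Medium-risk: Program A 79/493 = 16.0%, the mentoring program 35/1017 = 3.4% → Program A
Program A has the higher rate in both groups.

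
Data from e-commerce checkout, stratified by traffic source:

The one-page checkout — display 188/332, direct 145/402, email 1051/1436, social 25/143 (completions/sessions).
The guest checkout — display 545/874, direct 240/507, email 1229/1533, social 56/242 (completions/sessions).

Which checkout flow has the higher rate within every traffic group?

Display: the one-page checkout 188/332 = 56.6%, the guest checkout 545/874 = 62.4% → the guest checkout
Direct: the one-page checkout 145/402 = 36.1%, the guest checkout 240/507 = 47.3% → the guest checkout
Email: the one-page checkout 1051/1436 = 73.2%, the guest checkout 1229/1533 = 80.2% → the guest checkout
Social: the one-page checkout 25/143 = 17.5%, the guest checkout 56/242 = 23.1% → the guest checkout
The guest checkout has the higher rate in all 4 groups.

the guest checkout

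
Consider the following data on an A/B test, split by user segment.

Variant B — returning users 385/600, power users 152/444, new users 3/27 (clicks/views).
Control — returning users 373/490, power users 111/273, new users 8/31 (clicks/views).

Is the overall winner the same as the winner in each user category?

Returning users: Variant B 385/600 = 64.2%, Control 373/490 = 76.1% → Control
Power users: Variant B 152/444 = 34.2%, Control 111/273 = 40.7% → Control
New users: Variant B 3/27 = 11.1%, Control 8/31 = 25.8% → Control
Overall: Variant B 540/1071 = 50.4%, Control 492/794 = 62.0% → Control
Control wins overall and in every user group — no reversal.

Yes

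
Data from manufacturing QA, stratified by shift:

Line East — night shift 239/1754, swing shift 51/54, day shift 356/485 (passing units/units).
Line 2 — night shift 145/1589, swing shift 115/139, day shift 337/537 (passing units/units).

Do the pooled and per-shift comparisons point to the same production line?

Night shift: Line East 239/1754 = 13.6%, Line 2 145/1589 = 9.1% → Line East
Swing shift: Line East 51/54 = 94.4%, Line 2 115/139 = 82.7% → Line East
Day shift: Line East 356/485 = 73.4%, Line 2 337/537 = 62.8% → Line East
Overall: Line East 646/2293 = 28.2%, Line 2 597/2265 = 26.4% → Line East
Line East wins overall and in every shift group — no reversal.

Yes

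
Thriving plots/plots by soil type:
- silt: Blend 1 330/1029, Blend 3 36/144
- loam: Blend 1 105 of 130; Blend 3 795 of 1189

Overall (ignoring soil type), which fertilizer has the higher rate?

Silt: Blend 1 330/1029 = 32.1%, Blend 3 36/144 = 25.0% → Blend 1
Loam: Blend 1 105/130 = 80.8%, Blend 3 795/1189 = 66.9% → Blend 1
Overall: Blend 1 435/1159 = 37.5%, Blend 3 831/1333 = 62.3% → Blend 3
(Blend 1 wins every soil group but Blend 3 wins overall — Blend 1's plots skew toward the low-rate silt group.)

Blend 3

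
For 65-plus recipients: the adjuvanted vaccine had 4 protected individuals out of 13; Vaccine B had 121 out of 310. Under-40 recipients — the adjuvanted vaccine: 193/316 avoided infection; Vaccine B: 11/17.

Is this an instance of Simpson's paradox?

65-plus: the adjuvanted vaccine 4/13 = 30.8%, Vaccine B 121/310 = 39.0% → Vaccine B
Under-40: the adjuvanted vaccine 193/316 = 61.1%, Vaccine B 11/17 = 64.7% → Vaccine B
Overall: the adjuvanted vaccine 197/329 = 59.9%, Vaccine B 132/327 = 40.4% → the adjuvanted vaccine
Vaccine B wins each age group but the adjuvanted vaccine wins overall — the comparison reverses. Vaccine B's recipients skew toward 65-plus, which has a lower base rate.

Yes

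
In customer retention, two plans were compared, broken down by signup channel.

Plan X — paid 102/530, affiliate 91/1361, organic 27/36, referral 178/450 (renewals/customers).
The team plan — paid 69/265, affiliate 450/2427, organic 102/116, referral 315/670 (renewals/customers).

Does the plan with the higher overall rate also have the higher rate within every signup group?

Yes

Paid: Plan X 102/530 = 19.2%, the team plan 69/265 = 26.0% → the team plan
Affiliate: Plan X 91/1361 = 6.7%, the team plan 450/2427 = 18.5% → the team plan
Organic: Plan X 27/36 = 75.0%, the team plan 102/116 = 87.9% → the team plan
Referral: Plan X 178/450 = 39.6%, the team plan 315/670 = 47.0% → the team plan
Overall: Plan X 398/2377 = 16.7%, the team plan 936/3478 = 26.9% → the team plan
The team plan wins overall and in every signup group — no reversal.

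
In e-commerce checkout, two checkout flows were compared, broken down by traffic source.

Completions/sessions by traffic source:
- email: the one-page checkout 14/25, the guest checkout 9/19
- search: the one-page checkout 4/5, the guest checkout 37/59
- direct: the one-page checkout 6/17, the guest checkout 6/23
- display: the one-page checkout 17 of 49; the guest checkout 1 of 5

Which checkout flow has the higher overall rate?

Email: the one-page checkout 14/25 = 56.0%, the guest checkout 9/19 = 47.4% → the one-page checkout
Search: the one-page checkout 4/5 = 80.0%, the guest checkout 37/59 = 62.7% → the one-page checkout
Direct: the one-page checkout 6/17 = 35.3%, the guest checkout 6/23 = 26.1% → the one-page checkout
Display: the one-page checkout 17/49 = 34.7%, the guest checkout 1/5 = 20.0% → the one-page checkout
Overall: the one-page checkout 41/96 = 42.7%, the guest checkout 53/106 = 50.0% → the guest checkout
(The one-page checkout wins every traffic group but the guest checkout wins overall — the one-page checkout's sessions skew toward the low-rate display group.)

the guest checkout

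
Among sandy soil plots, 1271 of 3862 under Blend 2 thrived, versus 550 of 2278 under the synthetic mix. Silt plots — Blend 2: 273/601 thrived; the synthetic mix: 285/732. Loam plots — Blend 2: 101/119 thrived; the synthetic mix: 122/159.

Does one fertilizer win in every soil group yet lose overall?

Sandy soil: Blend 2 1271/3862 = 32.9%, the synthetic mix 550/2278 = 24.1% → Blend 2
Silt: Blend 2 273/601 = 45.4%, the synthetic mix 285/732 = 38.9% → Blend 2
Loam: Blend 2 101/119 = 84.9%, the synthetic mix 122/159 = 76.7% → Blend 2
Overall: Blend 2 1645/4582 = 35.9%, the synthetic mix 957/3169 = 30.2% → Blend 2
Blend 2 wins overall and in every soil group — no reversal.

No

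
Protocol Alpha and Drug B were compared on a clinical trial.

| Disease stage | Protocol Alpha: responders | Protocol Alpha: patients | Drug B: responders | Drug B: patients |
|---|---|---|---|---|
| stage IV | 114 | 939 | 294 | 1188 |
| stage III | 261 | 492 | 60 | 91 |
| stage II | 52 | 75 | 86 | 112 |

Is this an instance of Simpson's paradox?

Stage IV: Protocol Alpha 114/939 = 12.1%, Drug B 294/1188 = 24.7% → Drug B
Stage III: Protocol Alpha 261/492 = 53.0%, Drug B 60/91 = 65.9% → Drug B
Stage II: Protocol Alpha 52/75 = 69.3%, Drug B 86/112 = 76.8% → Drug B
Overall: Protocol Alpha 427/1506 = 28.4%, Drug B 440/1391 = 31.6% → Drug B
Drug B wins overall and in every disease group — no reversal.

No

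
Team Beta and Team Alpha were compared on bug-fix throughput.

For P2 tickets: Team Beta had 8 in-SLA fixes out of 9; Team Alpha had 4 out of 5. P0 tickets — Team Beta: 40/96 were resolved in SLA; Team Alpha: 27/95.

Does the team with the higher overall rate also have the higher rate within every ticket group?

P2: Team Beta 8/9 = 88.9%, Team Alpha 4/5 = 80.0% → Team Beta
P0: Team Beta 40/96 = 41.7%, Team Alpha 27/95 = 28.4% → Team Beta
Overall: Team Beta 48/105 = 45.7%, Team Alpha 31/100 = 31.0% → Team Beta
Team Beta wins overall and in every ticket group — no reversal.

Yes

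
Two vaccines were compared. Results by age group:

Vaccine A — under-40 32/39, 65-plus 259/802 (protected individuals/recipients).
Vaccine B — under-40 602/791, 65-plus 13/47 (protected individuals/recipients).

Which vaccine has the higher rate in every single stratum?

Vaccine A

Under-40: Vaccine A 32/39 = 82.1%, Vaccine B 602/791 = 76.1% → Vaccine A
65-plus: Vaccine A 259/802 = 32.3%, Vaccine B 13/47 = 27.7% → Vaccine A
Vaccine A has the higher rate in both groups.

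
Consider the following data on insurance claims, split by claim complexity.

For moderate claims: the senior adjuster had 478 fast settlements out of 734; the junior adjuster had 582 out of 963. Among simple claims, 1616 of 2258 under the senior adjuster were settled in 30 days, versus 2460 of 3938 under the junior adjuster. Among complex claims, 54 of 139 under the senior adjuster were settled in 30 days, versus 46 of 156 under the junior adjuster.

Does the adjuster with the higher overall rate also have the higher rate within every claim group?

Yes

Moderate: the senior adjuster 478/734 = 65.1%, the junior adjuster 582/963 = 60.4% → the senior adjuster
Simple: the senior adjuster 1616/2258 = 71.6%, the junior adjuster 2460/3938 = 62.5% → the senior adjuster
Complex: the senior adjuster 54/139 = 38.8%, the junior adjuster 46/156 = 29.5% → the senior adjuster
Overall: the senior adjuster 2148/3131 = 68.6%, the junior adjuster 3088/5057 = 61.1% → the senior adjuster
The senior adjuster wins overall and in every claim group — no reversal.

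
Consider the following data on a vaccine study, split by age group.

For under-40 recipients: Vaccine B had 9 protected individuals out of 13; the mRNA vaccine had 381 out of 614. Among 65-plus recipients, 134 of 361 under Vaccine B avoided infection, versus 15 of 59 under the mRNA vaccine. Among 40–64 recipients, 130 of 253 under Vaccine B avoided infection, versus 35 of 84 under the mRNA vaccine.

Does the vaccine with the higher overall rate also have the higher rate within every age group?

Under-40: Vaccine B 9/13 = 69.2%, the mRNA vaccine 381/614 = 62.1% → Vaccine B
65-plus: Vaccine B 134/361 = 37.1%, the mRNA vaccine 15/59 = 25.4% → Vaccine B
40–64: Vaccine B 130/253 = 51.4%, the mRNA vaccine 35/84 = 41.7% → Vaccine B
Overall: Vaccine B 273/627 = 43.5%, the mRNA vaccine 431/757 = 56.9% → the mRNA vaccine
Vaccine B wins each age group but the mRNA vaccine wins overall — the comparison reverses. Vaccine B's recipients skew toward 65-plus, which has a lower base rate.

No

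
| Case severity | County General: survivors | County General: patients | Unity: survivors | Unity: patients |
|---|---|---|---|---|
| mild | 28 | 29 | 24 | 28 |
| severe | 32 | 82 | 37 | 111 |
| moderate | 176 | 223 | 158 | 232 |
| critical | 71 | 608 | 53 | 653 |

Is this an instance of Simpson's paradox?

No

Mild: County General 28/29 = 96.6%, Unity 24/28 = 85.7% → County General
Severe: County General 32/82 = 39.0%, Unity 37/111 = 33.3% → County General
Moderate: County General 176/223 = 78.9%, Unity 158/232 = 68.1% → County General
Critical: County General 71/608 = 11.7%, Unity 53/653 = 8.1% → County General
Overall: County General 307/942 = 32.6%, Unity 272/1024 = 26.6% → County General
County General wins overall and in every case group — no reversal.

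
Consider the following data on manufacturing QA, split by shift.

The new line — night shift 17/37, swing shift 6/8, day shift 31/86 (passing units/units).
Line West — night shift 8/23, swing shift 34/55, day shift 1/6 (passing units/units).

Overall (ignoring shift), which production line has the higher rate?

Night shift: the new line 17/37 = 45.9%, Line West 8/23 = 34.8% → the new line
Swing shift: the new line 6/8 = 75.0%, Line West 34/55 = 61.8% → the new line
Day shift: the new line 31/86 = 36.0%, Line West 1/6 = 16.7% → the new line
Overall: the new line 54/131 = 41.2%, Line West 43/84 = 51.2% → Line West
(The new line wins every shift group but Line West wins overall — the new line's units skew toward the low-rate day shift group.)

Line West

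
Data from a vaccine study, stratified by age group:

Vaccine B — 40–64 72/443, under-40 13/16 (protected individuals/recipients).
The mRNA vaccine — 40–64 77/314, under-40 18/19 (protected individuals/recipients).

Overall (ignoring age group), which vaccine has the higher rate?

40–64: Vaccine B 72/443 = 16.3%, the mRNA vaccine 77/314 = 24.5% → the mRNA vaccine
Under-40: Vaccine B 13/16 = 81.2%, the mRNA vaccine 18/19 = 94.7% → the mRNA vaccine
Overall: Vaccine B 85/459 = 18.5%, the mRNA vaccine 95/333 = 28.5% → the mRNA vaccine

the mRNA vaccine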